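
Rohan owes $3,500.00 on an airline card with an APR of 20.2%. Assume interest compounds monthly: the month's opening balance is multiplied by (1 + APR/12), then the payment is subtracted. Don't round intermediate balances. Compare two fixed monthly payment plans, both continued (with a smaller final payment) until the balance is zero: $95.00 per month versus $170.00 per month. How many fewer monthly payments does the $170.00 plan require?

32 fewer payments

Monthly rate r = 20.2%/12 = 1.68333% = 0.0168333.
At $95.00/mo: n = ⌈−ln(1 − rB₀/P)/ln(1+r)⌉ = 58 payments (last $94.09); total interest = total paid − $3,500.00 = $2,009.09.
At $170.00/mo: 26 payments (last $83.73); total interest $833.73.
Payments saved = 58 − 26 = 32.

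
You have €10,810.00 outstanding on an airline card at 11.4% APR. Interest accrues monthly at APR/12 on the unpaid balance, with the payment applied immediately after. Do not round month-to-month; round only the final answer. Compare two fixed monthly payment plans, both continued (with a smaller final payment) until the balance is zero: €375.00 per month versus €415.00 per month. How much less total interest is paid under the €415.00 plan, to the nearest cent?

€213.48

Monthly rate r = 11.4%/12 = 0.95% = 0.0095.
At €375.00/mo: n = ⌈−ln(1 − rB₀/P)/ln(1+r)⌉ = 34 payments (last €316.85); total interest = total paid − €10,810.00 = €1,881.85.
At €415.00/mo: 31 payments (last €28.37); total interest €1,668.37.
Interest saved = €1,881.85 − €1,668.37 = €213.48.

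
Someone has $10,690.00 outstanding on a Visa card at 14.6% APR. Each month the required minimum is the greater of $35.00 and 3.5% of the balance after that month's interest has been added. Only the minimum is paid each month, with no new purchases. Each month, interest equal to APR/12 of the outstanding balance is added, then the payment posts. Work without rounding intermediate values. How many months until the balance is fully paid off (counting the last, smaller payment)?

Monthly rate r = 14.6%/12 = 1.21667% = 0.0121667.
While 3.5% of the post-interest balance exceeds $35.00, each month B ← (B·(1+r))·(1 − 0.035), i.e. B shrinks by the factor (1+r)·0.965 = 0.97674.
This holds for months 1–102. Entering month 103 the balance is $969.33; 3.5% of the post-interest balance is now below $35.00, so the flat $35.00 minimum applies from here.
From month 103 a fixed $35.00 at rate r clears $969.33 in 34 more payments. Total: 102 + 34 = 136 months.

136 months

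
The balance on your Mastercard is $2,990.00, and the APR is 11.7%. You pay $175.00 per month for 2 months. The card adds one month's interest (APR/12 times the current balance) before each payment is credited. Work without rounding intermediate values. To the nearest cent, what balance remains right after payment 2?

Monthly rate r = 11.7%/12 = 0.975% = 0.00975.
Each month: B ← B·(1+r) − $175.00.
Month 1: interest $29.15; balance after payment $2,844.15.
Month 2: interest $27.73; balance after payment $2,696.88.

$2,696.88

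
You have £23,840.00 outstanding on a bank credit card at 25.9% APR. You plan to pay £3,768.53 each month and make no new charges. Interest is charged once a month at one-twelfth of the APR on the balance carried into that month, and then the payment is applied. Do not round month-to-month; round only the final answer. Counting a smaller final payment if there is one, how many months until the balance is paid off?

Monthly rate r = 25.9%/12 = 2.15833% = 0.0215833.
Recurrence: B ← B·(1+r) − £3,768.53.
Month 1: interest £514.55; balance after payment £20,586.02.
Month 2: interest £444.31; balance after payment £17,261.80.
Closed form: n = −ln(1 − rB₀/P)/ln(1+r) = −ln(0.86346)/ln(1.02158) ≈ 6.875, so the balance reaches zero during payment 7.

7 months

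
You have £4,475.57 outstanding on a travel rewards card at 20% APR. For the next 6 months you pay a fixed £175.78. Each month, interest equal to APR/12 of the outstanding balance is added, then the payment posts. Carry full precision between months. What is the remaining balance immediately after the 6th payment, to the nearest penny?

Monthly rate r = 20%/12 = 1.66667% = 0.0166667.
Each month: B ← B·(1+r) − £175.78.
Month 1: interest £74.59; balance after payment £4,374.38.
Month 2: interest £72.91; balance after payment £4,271.51.
Month 3: interest £71.19; balance after payment £4,166.92.
Month 4: interest £69.45; balance after payment £4,060.59.
Month 5: interest £67.68; balance after payment £3,952.49.
Month 6: interest £65.87; balance after payment £3,842.58.

£3,842.58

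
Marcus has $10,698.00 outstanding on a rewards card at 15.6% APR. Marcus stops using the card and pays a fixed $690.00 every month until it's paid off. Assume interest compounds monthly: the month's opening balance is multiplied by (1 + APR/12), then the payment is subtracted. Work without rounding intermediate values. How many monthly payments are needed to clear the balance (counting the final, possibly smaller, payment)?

Monthly rate r = 15.6%/12 = 1.3% = 0.013.
Recurrence: B ← B·(1+r) − $690.00.
Month 1: interest $139.07; balance after payment $10,147.07.
Month 2: interest $131.91; balance after payment $9,588.99.
Closed form: n = −ln(1 − rB₀/P)/ln(1+r) = −ln(0.79844)/ln(1.013) ≈ 17.427, so the balance reaches zero during payment 18.

18 payments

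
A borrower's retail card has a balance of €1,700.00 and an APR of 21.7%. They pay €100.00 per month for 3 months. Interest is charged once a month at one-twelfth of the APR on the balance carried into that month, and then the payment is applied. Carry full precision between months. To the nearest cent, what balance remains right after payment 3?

€1,488.45

Monthly rate r = 21.7%/12 = 1.80833% = 0.0180833.
Each month: B ← B·(1+r) − €100.00.
Month 1: interest €30.74; balance after payment €1,630.74.
Month 2: interest €29.49; balance after payment €1,560.23.
Month 3: interest €28.21; balance after payment €1,488.45.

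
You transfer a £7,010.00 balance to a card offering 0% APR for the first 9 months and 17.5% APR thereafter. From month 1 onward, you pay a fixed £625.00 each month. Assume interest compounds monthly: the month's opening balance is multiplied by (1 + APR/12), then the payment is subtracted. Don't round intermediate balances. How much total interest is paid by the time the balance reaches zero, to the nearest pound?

£34

Promo months 1–9 at r₀ = 0%/12 = 0; months 10+ at r₁ = 17.5%/12 = 0.0145833.
After month 9 (no interest yet): B = £7,010.00 − 9·£625.00 = £1,385.00.
Then at r₁ with £625.00/mo: n₂ = −ln(1 − r₁·B/P)/ln(1+r₁) ≈ 2.27 → 3 more payments.
Total paid = 11·£625.00 + £169.01 = £7,044.01; interest = £7,044.01 − £7,010.00 = £34.01.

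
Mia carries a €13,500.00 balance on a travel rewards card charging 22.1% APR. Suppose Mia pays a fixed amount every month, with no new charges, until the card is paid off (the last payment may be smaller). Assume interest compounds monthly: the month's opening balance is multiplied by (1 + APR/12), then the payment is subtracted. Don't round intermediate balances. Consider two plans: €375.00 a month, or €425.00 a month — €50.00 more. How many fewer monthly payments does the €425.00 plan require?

Monthly rate r = 22.1%/12 = 1.84167% = 0.0184167.
At €375.00/mo: n = ⌈−ln(1 − rB₀/P)/ln(1+r)⌉ = 60 payments (last €226.31); total interest = total paid − €13,500.00 = €8,851.31.
At €425.00/mo: 49 payments (last €82.54); total interest €6,982.54.
Payments saved = 60 − 49 = 11.

11 fewer payments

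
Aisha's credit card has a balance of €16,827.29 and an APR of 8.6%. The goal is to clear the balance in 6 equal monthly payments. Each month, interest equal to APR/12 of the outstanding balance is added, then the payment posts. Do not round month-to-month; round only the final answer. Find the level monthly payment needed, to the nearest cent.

€2,875.31

Monthly rate r = 8.6%/12 = 0.716667% = 0.00716667.
Level-payment amortization: P = B₀·r / (1 − (1+r)^(−n)) = 16827.29·0.00716667 / (1 − 1.00717^(−6)).
Denominator 1 − (1+r)^(−6) = 0.0419417019.
P = 120.596 / 0.0419417019 ≈ 2875.31.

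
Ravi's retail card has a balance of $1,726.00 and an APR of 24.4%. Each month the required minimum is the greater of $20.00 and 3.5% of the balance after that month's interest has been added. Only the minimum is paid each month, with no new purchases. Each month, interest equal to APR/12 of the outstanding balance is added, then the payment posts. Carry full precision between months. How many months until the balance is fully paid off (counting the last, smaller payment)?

Monthly rate r = 24.4%/12 = 2.03333% = 0.0203333.
While 3.5% of the post-interest balance exceeds $20.00, each month B ← (B·(1+r))·(1 − 0.035), i.e. B shrinks by the factor (1+r)·0.965 = 0.98462.
This holds for months 1–73. Entering month 74 the balance is $556.81; 3.5% of the post-interest balance is now below $20.00, so the flat $20.00 minimum applies from here.
From month 74 a fixed $20.00 at rate r clears $556.81 in 42 more payments. Total: 73 + 42 = 115 months.

115 months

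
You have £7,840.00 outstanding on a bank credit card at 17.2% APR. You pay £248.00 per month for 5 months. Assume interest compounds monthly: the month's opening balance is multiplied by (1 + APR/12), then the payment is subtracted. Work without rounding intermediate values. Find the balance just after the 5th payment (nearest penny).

Monthly rate r = 17.2%/12 = 1.43333% = 0.0143333.
Each month: B ← B·(1+r) − £248.00.
Month 1: interest £112.37; balance after payment £7,704.37.
Month 2: interest £110.43; balance after payment £7,566.80.
Month 3: interest £108.46; balance after payment £7,427.26.
Month 4: interest £106.46; balance after payment £7,285.72.
Month 5: interest £104.43; balance after payment £7,142.15.

£7,142.15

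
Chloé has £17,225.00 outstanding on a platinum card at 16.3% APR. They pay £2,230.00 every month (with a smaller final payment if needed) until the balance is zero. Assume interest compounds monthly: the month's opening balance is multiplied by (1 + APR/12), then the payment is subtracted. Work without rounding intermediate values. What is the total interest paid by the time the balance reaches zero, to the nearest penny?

Monthly rate r = 16.3%/12 = 1.35833% = 0.0135833.
Payoff takes n = ⌈−ln(1 − rB₀/P)/ln(1+r)⌉ = ⌈8.216⌉ = 9 payments; the last is £483.12.
Total paid = 8·£2,230.00 + £483.12 = £18,323.12.
Total interest = total paid − principal = £18,323.12 − £17,225.00 = £1,098.12.

£1,098.12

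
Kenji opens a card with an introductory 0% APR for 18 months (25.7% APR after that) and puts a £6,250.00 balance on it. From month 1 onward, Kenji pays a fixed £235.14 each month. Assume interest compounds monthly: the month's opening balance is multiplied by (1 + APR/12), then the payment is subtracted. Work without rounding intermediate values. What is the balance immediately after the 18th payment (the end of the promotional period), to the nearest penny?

Promo months 1–18 at r₀ = 0%/12 = 0; months 19+ at r₁ = 25.7%/12 = 0.0214167.
After month 18 (no interest yet): B = £6,250.00 − 18·£235.14 = £2,017.48.

£2,017.48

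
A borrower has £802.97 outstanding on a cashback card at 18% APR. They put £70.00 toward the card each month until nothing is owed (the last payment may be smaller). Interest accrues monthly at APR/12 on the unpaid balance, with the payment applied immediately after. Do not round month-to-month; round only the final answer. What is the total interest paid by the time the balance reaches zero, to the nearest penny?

£84.90

Monthly rate r = 18%/12 = 1.5% = 0.015.
Payoff takes n = ⌈−ln(1 − rB₀/P)/ln(1+r)⌉ = ⌈12.682⌉ = 13 payments; the last is £47.87.
Total paid = 12·£70.00 + £47.87 = £887.87.
Total interest = total paid − principal = £887.87 − £802.97 = £84.90.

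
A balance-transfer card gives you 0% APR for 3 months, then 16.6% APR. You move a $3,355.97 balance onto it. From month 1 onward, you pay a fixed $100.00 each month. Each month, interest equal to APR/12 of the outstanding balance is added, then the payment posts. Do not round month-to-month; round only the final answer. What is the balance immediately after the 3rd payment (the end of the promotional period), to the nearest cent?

Promo months 1–3 at r₀ = 0%/12 = 0; months 4+ at r₁ = 16.6%/12 = 0.0138333.
After month 3 (no interest yet): B = $3,355.97 − 3·$100.00 = $3,055.97.

$3,055.97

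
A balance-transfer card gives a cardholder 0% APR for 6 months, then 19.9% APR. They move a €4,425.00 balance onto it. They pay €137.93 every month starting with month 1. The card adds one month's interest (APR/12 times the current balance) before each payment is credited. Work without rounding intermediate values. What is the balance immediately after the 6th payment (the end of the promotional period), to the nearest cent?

€3,597.42

Promo months 1–6 at r₀ = 0%/12 = 0; months 7+ at r₁ = 19.9%/12 = 0.0165833.
After month 6 (no interest yet): B = €4,425.00 − 6·€137.93 = €3,597.42.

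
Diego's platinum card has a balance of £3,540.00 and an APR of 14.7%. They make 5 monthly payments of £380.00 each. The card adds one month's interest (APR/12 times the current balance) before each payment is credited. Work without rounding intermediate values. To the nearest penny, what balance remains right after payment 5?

Monthly rate r = 14.7%/12 = 1.225% = 0.01225.
Each month: B ← B·(1+r) − £380.00.
Month 1: interest £43.36; balance after payment £3,203.36.
Month 2: interest £39.24; balance after payment £2,862.61.
Month 3: interest £35.07; balance after payment £2,517.67.
Month 4: interest £30.84; balance after payment £2,168.51.
Month 5: interest £26.56; balance after payment £1,815.08.

£1,815.08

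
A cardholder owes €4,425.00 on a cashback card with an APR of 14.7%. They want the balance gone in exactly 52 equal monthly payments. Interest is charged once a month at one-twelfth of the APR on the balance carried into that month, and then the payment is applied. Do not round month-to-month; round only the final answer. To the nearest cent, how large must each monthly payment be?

€115.56

Monthly rate r = 14.7%/12 = 1.225% = 0.01225.
Level-payment amortization: P = B₀·r / (1 − (1+r)^(−n)) = 4425.00·0.01225 / (1 − 1.01225^(−52)).
Denominator 1 − (1+r)^(−52) = 0.469072578.
P = 54.2062 / 0.469072578 ≈ 115.56.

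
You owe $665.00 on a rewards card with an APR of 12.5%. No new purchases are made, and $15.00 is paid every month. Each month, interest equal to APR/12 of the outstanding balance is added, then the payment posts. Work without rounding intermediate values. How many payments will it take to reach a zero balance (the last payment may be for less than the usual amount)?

60 months

Monthly rate r = 12.5%/12 = 1.04167% = 0.0104167.
Recurrence: B ← B·(1+r) − $15.00.
Month 1: interest $6.93; balance after payment $656.93.
Month 2: interest $6.84; balance after payment $648.77.
Closed form: n = −ln(1 − rB₀/P)/ln(1+r) = −ln(0.53819)/ln(1.01042) ≈ 59.785, so the balance reaches zero during payment 60.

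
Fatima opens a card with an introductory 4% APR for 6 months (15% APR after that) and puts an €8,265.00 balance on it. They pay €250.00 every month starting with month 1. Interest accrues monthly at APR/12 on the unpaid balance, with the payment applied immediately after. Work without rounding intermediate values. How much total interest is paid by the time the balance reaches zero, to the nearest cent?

Promo months 1–6 at r₀ = 4%/12 = 0.00333333; months 7+ at r₁ = 15%/12 = 0.0125.
After month 6: iterate B ← B·(1+r₀) − €250.00 for 6 months → €6,919.13.
Then at r₁ with €250.00/mo: n₂ = −ln(1 − r₁·B/P)/ln(1+r₁) ≈ 34.18 → 35 more payments.
Total paid = 40·€250.00 + €44.82 = €10,044.82; interest = €10,044.82 − €8,265.00 = €1,779.82.

€1,779.82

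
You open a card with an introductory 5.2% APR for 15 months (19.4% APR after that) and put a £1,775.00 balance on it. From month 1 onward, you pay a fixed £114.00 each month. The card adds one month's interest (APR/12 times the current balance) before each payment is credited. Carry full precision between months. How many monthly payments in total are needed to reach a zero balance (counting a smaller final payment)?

Promo months 1–15 at r₀ = 5.2%/12 = 0.00433333; months 16+ at r₁ = 19.4%/12 = 0.0161667.
After month 15: iterate B ← B·(1+r₀) − £114.00 for 15 months → £131.08.
Then at r₁ with £114.00/mo: n₂ = −ln(1 − r₁·B/P)/ln(1+r₁) ≈ 1.17 → 2 more payments.

17 payments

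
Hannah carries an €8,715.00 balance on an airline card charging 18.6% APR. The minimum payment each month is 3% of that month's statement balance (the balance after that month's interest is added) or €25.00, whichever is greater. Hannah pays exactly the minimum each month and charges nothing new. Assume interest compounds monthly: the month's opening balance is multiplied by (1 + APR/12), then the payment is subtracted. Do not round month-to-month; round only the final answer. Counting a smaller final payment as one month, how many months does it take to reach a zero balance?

203 months

Monthly rate r = 18.6%/12 = 1.55% = 0.0155.
While 3% of the post-interest balance exceeds €25.00, each month B ← (B·(1+r))·(1 − 0.03), i.e. B shrinks by the factor (1+r)·0.97 = 0.98503.
This holds for months 1–157. Entering month 158 the balance is €816.92; 3% of the post-interest balance is now below €25.00, so the flat €25.00 minimum applies from here.
From month 158 a fixed €25.00 at rate r clears €816.92 in 46 more payments. Total: 157 + 46 = 203 months.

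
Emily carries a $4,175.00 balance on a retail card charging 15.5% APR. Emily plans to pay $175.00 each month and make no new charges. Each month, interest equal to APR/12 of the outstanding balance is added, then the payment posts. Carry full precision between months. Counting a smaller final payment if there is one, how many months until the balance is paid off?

29 payments

Monthly rate r = 15.5%/12 = 1.29167% = 0.0129167.
Recurrence: B ← B·(1+r) − $175.00.
Month 1: interest $53.93; balance after payment $4,053.93.
Month 2: interest $52.36; balance after payment $3,931.29.
Closed form: n = −ln(1 − rB₀/P)/ln(1+r) = −ln(0.69185)/ln(1.01292) ≈ 28.705, so the balance reaches zero during payment 29.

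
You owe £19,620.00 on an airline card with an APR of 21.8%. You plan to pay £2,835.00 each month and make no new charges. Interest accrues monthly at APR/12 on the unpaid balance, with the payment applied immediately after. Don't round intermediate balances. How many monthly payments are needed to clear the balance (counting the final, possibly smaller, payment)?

8 payments

Monthly rate r = 21.8%/12 = 1.81667% = 0.0181667.
Recurrence: B ← B·(1+r) − £2,835.00.
Month 1: interest £356.43; balance after payment £17,141.43.
Month 2: interest £311.40; balance after payment £14,617.83.
Closed form: n = −ln(1 − rB₀/P)/ln(1+r) = −ln(0.87428)/ln(1.01817) ≈ 7.463, so the balance reaches zero during payment 8.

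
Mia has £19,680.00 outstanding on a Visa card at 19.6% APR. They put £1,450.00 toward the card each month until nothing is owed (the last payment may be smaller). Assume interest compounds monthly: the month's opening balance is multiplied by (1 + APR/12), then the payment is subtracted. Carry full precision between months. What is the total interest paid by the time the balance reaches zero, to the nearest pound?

Monthly rate r = 19.6%/12 = 1.63333% = 0.0163333.
Payoff takes n = ⌈−ln(1 − rB₀/P)/ln(1+r)⌉ = ⌈15.469⌉ = 16 payments; the last is £683.15.
Total paid = 15·£1,450.00 + £683.15 = £22,433.15.
Total interest = total paid − principal = £22,433.15 − £19,680.00 = £2,753.15.

£2,753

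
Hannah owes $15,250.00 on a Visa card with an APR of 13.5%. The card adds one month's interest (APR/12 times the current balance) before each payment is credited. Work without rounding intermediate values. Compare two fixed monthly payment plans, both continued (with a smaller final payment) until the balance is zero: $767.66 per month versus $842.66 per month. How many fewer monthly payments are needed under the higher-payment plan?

2 fewer payments

Monthly rate r = 13.5%/12 = 1.125% = 0.01125.
At $767.66/mo: n = ⌈−ln(1 − rB₀/P)/ln(1+r)⌉ = 23 payments (last $469.32); total interest = total paid − $15,250.00 = $2,107.84.
At $842.66/mo: 21 payments (last $295.24); total interest $1,898.44.
Payments saved = 23 − 21 = 2.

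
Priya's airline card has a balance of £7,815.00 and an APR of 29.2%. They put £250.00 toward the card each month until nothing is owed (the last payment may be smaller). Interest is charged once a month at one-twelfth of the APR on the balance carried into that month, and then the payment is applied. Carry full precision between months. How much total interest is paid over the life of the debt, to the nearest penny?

£7,054.21

Monthly rate r = 29.2%/12 = 2.43333% = 0.0243333.
Payoff takes n = ⌈−ln(1 − rB₀/P)/ln(1+r)⌉ = ⌈59.474⌉ = 60 payments; the last is £119.21.
Total paid = 59·£250.00 + £119.21 = £14,869.21.
Total interest = total paid − principal = £14,869.21 − £7,815.00 = £7,054.21.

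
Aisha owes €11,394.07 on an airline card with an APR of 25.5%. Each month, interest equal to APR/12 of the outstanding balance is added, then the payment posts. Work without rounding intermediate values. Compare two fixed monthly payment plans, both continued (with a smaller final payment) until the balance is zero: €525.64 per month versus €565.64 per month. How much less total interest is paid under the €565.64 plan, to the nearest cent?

Monthly rate r = 25.5%/12 = 2.125% = 0.02125.
At €525.64/mo: n = ⌈−ln(1 − rB₀/P)/ln(1+r)⌉ = 30 payments (last €190.12); total interest = total paid − €11,394.07 = €4,039.61.
At €565.64/mo: 27 payments (last €324.20); total interest €3,636.77.
Interest saved = €4,039.61 − €3,636.77 = €402.84.

€402.84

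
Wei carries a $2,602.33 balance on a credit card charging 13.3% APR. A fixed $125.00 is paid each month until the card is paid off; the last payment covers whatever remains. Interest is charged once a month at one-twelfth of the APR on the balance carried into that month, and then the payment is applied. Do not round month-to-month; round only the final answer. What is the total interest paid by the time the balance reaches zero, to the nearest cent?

$372.71

Monthly rate r = 13.3%/12 = 1.10833% = 0.0110833.
Payoff takes n = ⌈−ln(1 − rB₀/P)/ln(1+r)⌉ = ⌈23.799⌉ = 24 payments; the last is $100.04.
Total paid = 23·$125.00 + $100.04 = $2,975.04.
Total interest = total paid − principal = $2,975.04 − $2,602.33 = $372.71.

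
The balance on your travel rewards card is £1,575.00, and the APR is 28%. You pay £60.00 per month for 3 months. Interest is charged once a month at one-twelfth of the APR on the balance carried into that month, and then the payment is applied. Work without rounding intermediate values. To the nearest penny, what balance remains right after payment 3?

Monthly rate r = 28%/12 = 2.33333% = 0.0233333.
Each month: B ← B·(1+r) − £60.00.
Month 1: interest £36.75; balance after payment £1,551.75.
Month 2: interest £36.21; balance after payment £1,527.96.
Month 3: interest £35.65; balance after payment £1,503.61.

£1,503.61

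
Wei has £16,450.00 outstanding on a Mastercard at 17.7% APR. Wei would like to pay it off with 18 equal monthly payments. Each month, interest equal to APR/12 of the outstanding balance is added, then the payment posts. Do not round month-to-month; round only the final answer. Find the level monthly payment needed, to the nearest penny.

Monthly rate r = 17.7%/12 = 1.475% = 0.01475.
Level-payment amortization: P = B₀·r / (1 − (1+r)^(−n)) = 16450.00·0.01475 / (1 − 1.01475^(−18)).
Denominator 1 − (1+r)^(−18) = 0.231689232.
P = 242.637 / 0.231689232 ≈ 1047.25.

£1,047.25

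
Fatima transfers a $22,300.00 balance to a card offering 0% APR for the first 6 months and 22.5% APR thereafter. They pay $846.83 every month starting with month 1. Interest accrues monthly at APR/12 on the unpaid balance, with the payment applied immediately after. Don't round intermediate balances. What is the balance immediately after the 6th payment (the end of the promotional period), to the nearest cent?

Promo months 1–6 at r₀ = 0%/12 = 0; months 7+ at r₁ = 22.5%/12 = 0.01875.
After month 6 (no interest yet): B = $22,300.00 − 6·$846.83 = $17,219.02.

$17,219.02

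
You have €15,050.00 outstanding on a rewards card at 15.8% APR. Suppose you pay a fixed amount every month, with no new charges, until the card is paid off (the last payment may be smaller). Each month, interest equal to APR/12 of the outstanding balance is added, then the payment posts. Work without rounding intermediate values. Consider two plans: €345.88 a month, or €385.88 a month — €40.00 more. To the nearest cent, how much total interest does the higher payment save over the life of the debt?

Monthly rate r = 15.8%/12 = 1.31667% = 0.0131667.
At €345.88/mo: n = ⌈−ln(1 − rB₀/P)/ln(1+r)⌉ = 66 payments (last €13.68); total interest = total paid − €15,050.00 = €7,445.88.
At €385.88/mo: 56 payments (last €33.40); total interest €6,206.80.
Interest saved = €7,445.88 − €6,206.80 = €1,239.08.

€1,239.08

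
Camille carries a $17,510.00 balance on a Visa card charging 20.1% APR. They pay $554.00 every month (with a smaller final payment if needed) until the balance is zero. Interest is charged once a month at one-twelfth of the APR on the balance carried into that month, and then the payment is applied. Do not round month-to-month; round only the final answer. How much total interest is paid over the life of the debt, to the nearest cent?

Monthly rate r = 20.1%/12 = 1.675% = 0.01675.
Payoff takes n = ⌈−ln(1 − rB₀/P)/ln(1+r)⌉ = ⌈45.377⌉ = 46 payments; the last is $209.81.
Total paid = 45·$554.00 + $209.81 = $25,139.81.
Total interest = total paid − principal = $25,139.81 − $17,510.00 = $7,629.81.

$7,629.81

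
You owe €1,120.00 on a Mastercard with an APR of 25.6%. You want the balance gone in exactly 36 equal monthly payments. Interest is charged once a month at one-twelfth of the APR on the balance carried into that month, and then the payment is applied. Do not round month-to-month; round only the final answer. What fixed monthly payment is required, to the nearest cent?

€44.89

Monthly rate r = 25.6%/12 = 2.13333% = 0.0213333.
Level-payment amortization: P = B₀·r / (1 − (1+r)^(−n)) = 1120.00·0.0213333 / (1 − 1.02133^(−36)).
Denominator 1 − (1+r)^(−36) = 0.53229741.
P = 23.8933 / 0.53229741 ≈ 44.89.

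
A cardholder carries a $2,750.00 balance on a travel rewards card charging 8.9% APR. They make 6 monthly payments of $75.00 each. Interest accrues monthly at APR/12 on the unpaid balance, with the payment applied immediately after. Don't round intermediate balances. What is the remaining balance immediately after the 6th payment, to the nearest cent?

Monthly rate r = 8.9%/12 = 0.741667% = 0.00741667.
Each month: B ← B·(1+r) − $75.00.
Month 1: interest $20.40; balance after payment $2,695.40.
Month 2: interest $19.99; balance after payment $2,640.39.
Month 3: interest $19.58; balance after payment $2,584.97.
Month 4: interest $19.17; balance after payment $2,529.14.
Month 5: interest $18.76; balance after payment $2,472.90.
Month 6: interest $18.34; balance after payment $2,416.24.

$2,416.24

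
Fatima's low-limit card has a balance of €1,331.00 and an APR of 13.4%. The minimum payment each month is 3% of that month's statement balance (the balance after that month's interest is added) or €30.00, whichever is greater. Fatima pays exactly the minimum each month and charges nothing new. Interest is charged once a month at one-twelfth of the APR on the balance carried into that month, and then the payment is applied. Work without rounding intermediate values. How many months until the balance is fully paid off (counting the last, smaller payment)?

57 months

Monthly rate r = 13.4%/12 = 1.11667% = 0.0111667.
While 3% of the post-interest balance exceeds €30.00, each month B ← (B·(1+r))·(1 − 0.03), i.e. B shrinks by the factor (1+r)·0.97 = 0.98083.
This holds for months 1–16. Entering month 17 the balance is €976.54; 3% of the post-interest balance is now below €30.00, so the flat €30.00 minimum applies from here.
From month 17 a fixed €30.00 at rate r clears €976.54 in 41 more payments. Total: 16 + 41 = 57 months.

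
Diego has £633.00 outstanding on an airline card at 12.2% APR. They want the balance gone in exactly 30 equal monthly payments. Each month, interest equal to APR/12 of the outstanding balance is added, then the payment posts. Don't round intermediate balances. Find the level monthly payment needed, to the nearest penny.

£24.59

Monthly rate r = 12.2%/12 = 1.01667% = 0.0101667.
Level-payment amortization: P = B₀·r / (1 − (1+r)^(−n)) = 633.00·0.0101667 / (1 − 1.01017^(−30)).
Denominator 1 − (1+r)^(−30) = 0.26174059.
P = 6.4355 / 0.26174059 ≈ 24.59.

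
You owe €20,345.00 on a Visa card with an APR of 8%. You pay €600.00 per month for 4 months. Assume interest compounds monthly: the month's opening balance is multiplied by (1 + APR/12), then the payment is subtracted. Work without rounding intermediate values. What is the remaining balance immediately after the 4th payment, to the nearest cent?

Monthly rate r = 8%/12 = 0.666667% = 0.00666667.
Each month: B ← B·(1+r) − €600.00.
Month 1: interest €135.63; balance after payment €19,880.63.
Month 2: interest €132.54; balance after payment €19,413.17.
Month 3: interest €129.42; balance after payment €18,942.59.
Month 4: interest €126.28; balance after payment €18,468.88.

€18,468.88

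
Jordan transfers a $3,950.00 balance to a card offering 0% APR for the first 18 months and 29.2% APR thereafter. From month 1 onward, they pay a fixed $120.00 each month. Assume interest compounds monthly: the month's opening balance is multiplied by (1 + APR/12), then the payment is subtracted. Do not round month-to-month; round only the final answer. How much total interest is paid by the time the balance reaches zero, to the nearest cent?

Promo months 1–18 at r₀ = 0%/12 = 0; months 19+ at r₁ = 29.2%/12 = 0.0243333.
After month 18 (no interest yet): B = $3,950.00 − 18·$120.00 = $1,790.00.
Then at r₁ with $120.00/mo: n₂ = −ln(1 − r₁·B/P)/ln(1+r₁) ≈ 18.76 → 19 more payments.
Total paid = 36·$120.00 + $91.04 = $4,411.04; interest = $4,411.04 − $3,950.00 = $461.04.

$461.04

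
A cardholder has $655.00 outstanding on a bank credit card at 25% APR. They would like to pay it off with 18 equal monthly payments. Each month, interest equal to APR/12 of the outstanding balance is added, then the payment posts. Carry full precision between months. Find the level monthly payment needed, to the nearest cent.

$44.01

Monthly rate r = 25%/12 = 2.08333% = 0.0208333.
Level-payment amortization: P = B₀·r / (1 − (1+r)^(−n)) = 655.00·0.0208333 / (1 − 1.02083^(−18)).
Denominator 1 − (1+r)^(−18) = 0.310057604.
P = 13.6458 / 0.310057604 ≈ 44.01.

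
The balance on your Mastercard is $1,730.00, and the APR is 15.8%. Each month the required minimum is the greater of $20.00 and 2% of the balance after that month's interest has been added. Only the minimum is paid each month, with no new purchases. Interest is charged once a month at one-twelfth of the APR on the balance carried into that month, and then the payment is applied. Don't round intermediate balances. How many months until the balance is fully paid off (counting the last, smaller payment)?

Monthly rate r = 15.8%/12 = 1.31667% = 0.0131667.
While 2% of the post-interest balance exceeds $20.00, each month B ← (B·(1+r))·(1 − 0.02), i.e. B shrinks by the factor (1+r)·0.98 = 0.9929.
This holds for months 1–79. Entering month 80 the balance is $985.59; 2% of the post-interest balance is now below $20.00, so the flat $20.00 minimum applies from here.
From month 80 a fixed $20.00 at rate r clears $985.59 in 81 more payments. Total: 79 + 81 = 160 months.

160 months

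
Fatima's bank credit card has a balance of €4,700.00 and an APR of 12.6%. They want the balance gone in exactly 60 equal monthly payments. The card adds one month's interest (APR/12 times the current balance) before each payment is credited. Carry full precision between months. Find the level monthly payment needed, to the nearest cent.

€105.98

Monthly rate r = 12.6%/12 = 1.05% = 0.0105.
Level-payment amortization: P = B₀·r / (1 − (1+r)^(−n)) = 4700.00·0.0105 / (1 − 1.0105^(−60)).
Denominator 1 − (1+r)^(−60) = 0.46565601.
P = 49.35 / 0.46565601 ≈ 105.98.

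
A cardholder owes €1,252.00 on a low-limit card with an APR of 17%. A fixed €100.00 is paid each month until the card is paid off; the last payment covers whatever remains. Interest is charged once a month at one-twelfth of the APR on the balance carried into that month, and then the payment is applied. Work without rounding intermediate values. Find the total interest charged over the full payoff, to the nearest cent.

€136.01

Monthly rate r = 17%/12 = 1.41667% = 0.0141667.
Payoff takes n = ⌈−ln(1 − rB₀/P)/ln(1+r)⌉ = ⌈13.879⌉ = 14 payments; the last is €88.01.
Total paid = 13·€100.00 + €88.01 = €1,388.01.
Total interest = total paid − principal = €1,388.01 − €1,252.00 = €136.01.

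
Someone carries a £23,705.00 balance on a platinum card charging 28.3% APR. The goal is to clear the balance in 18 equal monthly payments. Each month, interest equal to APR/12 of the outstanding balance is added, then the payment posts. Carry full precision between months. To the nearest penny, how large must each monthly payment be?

Monthly rate r = 28.3%/12 = 2.35833% = 0.0235833.
Level-payment amortization: P = B₀·r / (1 − (1+r)^(−n)) = 23705.00·0.0235833 / (1 − 1.02358^(−18)).
Denominator 1 − (1+r)^(−18) = 0.342671753.
P = 559.043 / 0.342671753 ≈ 1631.42.

£1,631.42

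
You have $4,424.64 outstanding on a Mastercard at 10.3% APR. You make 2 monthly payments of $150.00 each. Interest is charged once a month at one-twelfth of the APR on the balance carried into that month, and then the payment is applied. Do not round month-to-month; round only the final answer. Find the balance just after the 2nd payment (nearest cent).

$4,199.63

Monthly rate r = 10.3%/12 = 0.858333% = 0.00858333.
Each month: B ← B·(1+r) − $150.00.
Month 1: interest $37.98; balance after payment $4,312.62.
Month 2: interest $37.02; balance after payment $4,199.63.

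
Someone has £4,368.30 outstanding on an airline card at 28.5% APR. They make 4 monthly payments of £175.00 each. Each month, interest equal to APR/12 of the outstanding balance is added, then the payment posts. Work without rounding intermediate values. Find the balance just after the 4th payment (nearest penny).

Monthly rate r = 28.5%/12 = 2.375% = 0.02375.
Each month: B ← B·(1+r) − £175.00.
Month 1: interest £103.75; balance after payment £4,297.05.
Month 2: interest £102.05; balance after payment £4,224.10.
Month 3: interest £100.32; balance after payment £4,149.42.
Month 4: interest £98.55; balance after payment £4,072.97.

£4,072.97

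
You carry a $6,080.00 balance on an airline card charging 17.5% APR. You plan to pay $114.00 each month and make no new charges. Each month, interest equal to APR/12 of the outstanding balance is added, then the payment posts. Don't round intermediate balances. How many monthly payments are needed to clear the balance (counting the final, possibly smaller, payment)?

104 payments

Monthly rate r = 17.5%/12 = 1.45833% = 0.0145833.
Recurrence: B ← B·(1+r) − $114.00.
Month 1: interest $88.67; balance after payment $6,054.67.
Month 2: interest $88.30; balance after payment $6,028.96.
Closed form: n = −ln(1 − rB₀/P)/ln(1+r) = −ln(0.22222)/ln(1.01458) ≈ 103.887, so the balance reaches zero during payment 104.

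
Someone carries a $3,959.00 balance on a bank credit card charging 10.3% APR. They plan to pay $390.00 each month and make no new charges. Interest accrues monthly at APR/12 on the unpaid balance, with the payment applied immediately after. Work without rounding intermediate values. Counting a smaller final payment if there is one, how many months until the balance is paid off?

11 months

Monthly rate r = 10.3%/12 = 0.858333% = 0.00858333.
Recurrence: B ← B·(1+r) − $390.00.
Month 1: interest $33.98; balance after payment $3,602.98.
Month 2: interest $30.93; balance after payment $3,243.91.
Closed form: n = −ln(1 − rB₀/P)/ln(1+r) = −ln(0.91287)/ln(1.00858) ≈ 10.667, so the balance reaches zero during payment 11.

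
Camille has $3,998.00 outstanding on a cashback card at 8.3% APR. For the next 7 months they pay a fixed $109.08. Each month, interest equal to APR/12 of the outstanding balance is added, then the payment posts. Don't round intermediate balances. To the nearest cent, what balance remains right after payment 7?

Monthly rate r = 8.3%/12 = 0.691667% = 0.00691667.
Each month: B ← B·(1+r) − $109.08.
Month 1: interest $27.65; balance after payment $3,916.57.
Month 2: interest $27.09; balance after payment $3,834.58.
Month 3: interest $26.52; balance after payment $3,752.02.
Month 4: interest $25.95; balance after payment $3,668.90.
Month 5: interest $25.38; balance after payment $3,585.19.
Month 6: interest $24.80; balance after payment $3,500.91.
Month 7: interest $24.21; balance after payment $3,416.05.

$3,416.05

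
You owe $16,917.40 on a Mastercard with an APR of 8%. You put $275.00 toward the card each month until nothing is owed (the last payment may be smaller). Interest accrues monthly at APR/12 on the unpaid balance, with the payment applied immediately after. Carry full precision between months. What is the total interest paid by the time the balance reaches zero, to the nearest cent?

Monthly rate r = 8%/12 = 0.666667% = 0.00666667.
Payoff takes n = ⌈−ln(1 − rB₀/P)/ln(1+r)⌉ = ⌈79.439⌉ = 80 payments; the last is $120.88.
Total paid = 79·$275.00 + $120.88 = $21,845.88.
Total interest = total paid − principal = $21,845.88 − $16,917.40 = $4,928.48.

$4,928.48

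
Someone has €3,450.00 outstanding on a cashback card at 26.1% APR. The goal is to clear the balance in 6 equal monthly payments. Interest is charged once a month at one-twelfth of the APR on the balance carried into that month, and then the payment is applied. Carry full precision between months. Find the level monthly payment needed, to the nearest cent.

Monthly rate r = 26.1%/12 = 2.175% = 0.02175.
Level-payment amortization: P = B₀·r / (1 − (1+r)^(−n)) = 3450.00·0.02175 / (1 − 1.02175^(−6)).
Denominator 1 − (1+r)^(−6) = 0.12111486.
P = 75.0375 / 0.12111486 ≈ 619.56.

€619.56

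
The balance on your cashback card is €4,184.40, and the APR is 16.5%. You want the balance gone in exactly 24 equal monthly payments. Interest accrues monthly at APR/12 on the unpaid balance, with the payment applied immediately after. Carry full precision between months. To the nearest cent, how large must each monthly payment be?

€205.88

Monthly rate r = 16.5%/12 = 1.375% = 0.01375.
Level-payment amortization: P = B₀·r / (1 − (1+r)^(−n)) = 4184.40·0.01375 / (1 − 1.01375^(−24)).
Denominator 1 − (1+r)^(−24) = 0.279458189.
P = 57.5355 / 0.279458189 ≈ 205.88.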